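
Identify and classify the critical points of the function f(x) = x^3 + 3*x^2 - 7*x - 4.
f'(x) = 3*x^2 + 6*x - 7

Solve f'(x) = 0:
  3*x^2 + 6*x - 7 = 0 has no rational roots; quadratic formula: x = (-6 ± √120)/6.
  ⇒ x = -sqrt(30)/3 - 1 ≈ -2.8257, -1 + sqrt(30)/3 ≈ 0.8257

f''(x) = 6*x + 6
Second-derivative test at each critical point:
  f''(-2.8257) = -10.9545 < 0 → local maximum
  f''(0.8257) = 10.9545 > 0 → local minimum

Critical points: x = -sqrt(30)/3 - 1 ≈ -2.8257 (local maximum); x = -1 + sqrt(30)/3 ≈ 0.8257 (local minimum)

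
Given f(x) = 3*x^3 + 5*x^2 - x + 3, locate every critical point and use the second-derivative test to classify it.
f'(x) = 9*x^2 + 10*x - 1

Solve f'(x) = 0:
  9*x^2 + 10*x - 1 = 0 has no rational roots; quadratic formula: x = (-10 ± √136)/18.
  ⇒ x = -sqrt(34)/9 - 5/9 ≈ -1.2034, -5/9 + sqrt(34)/9 ≈ 0.0923

f''(x) = 18*x + 10
Second-derivative test at each critical point:
  f''(-1.2034) = -11.6619 < 0 → local maximum
  f''(0.0923) = 11.6619 > 0 → local minimum

Critical points: x = -sqrt(34)/9 - 5/9 ≈ -1.2034 (local maximum); x = -5/9 + sqrt(34)/9 ≈ 0.0923 (local minimum)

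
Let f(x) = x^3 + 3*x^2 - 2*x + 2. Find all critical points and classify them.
f'(x) = 3*x^2 + 6*x - 2

Solve f'(x) = 0:
  3*x^2 + 6*x - 2 = 0 has no rational roots; quadratic formula: x = (-6 ± √60)/6.
  ⇒ x = -sqrt(15)/3 - 1 ≈ -2.2910, -1 + sqrt(15)/3 ≈ 0.2910

f''(x) = 6*x + 6
Second-derivative test at each critical point:
  f''(-2.2910) = -7.7460 < 0 → local maximum
  f''(0.2910) = 7.7460 > 0 → local minimum

Critical points: x = -sqrt(15)/3 - 1 ≈ -2.2910 (local maximum); x = -1 + sqrt(15)/3 ≈ 0.2910 (local minimum)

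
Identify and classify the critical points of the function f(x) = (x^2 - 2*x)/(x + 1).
f'(x) = (x^2 + 2*x - 2)/(x^2 + 2*x + 1)

Solve f'(x) = 0:
  f'(x) = (x^2 + 2*x - 2)/(x + 1)^2; the denominator is positive wherever f is defined, so f'(x) = 0 ⇔ x^2 + 2*x - 2 = 0.
  x^2 + 2*x - 2 = 0 has no rational roots; quadratic formula: x = (-2 ± √12)/2.
  ⇒ x = -sqrt(3) - 1 ≈ -2.7321, -1 + sqrt(3) ≈ 0.7321

f''(x) = 6/(x^3 + 3*x^2 + 3*x + 1)
Second-derivative test at each critical point:
  f''(-2.7321) = -1.1547 < 0 → local maximum
  f''(0.7321) = 1.1547 > 0 → local minimum

Critical points: x = -sqrt(3) - 1 ≈ -2.7321 (local maximum); x = -1 + sqrt(3) ≈ 0.7321 (local minimum)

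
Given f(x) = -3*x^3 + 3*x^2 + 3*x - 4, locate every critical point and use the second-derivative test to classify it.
f'(x) = -9*x^2 + 6*x + 3

Solve f'(x) = 0:
  Factor: -9*x^2 + 6*x + 3 = -3*(x - 1)*(3*x + 1) = 0.
  ⇒ x = -1/3, 1

f''(x) = 6 - 18*x
Second-derivative test at each critical point:
  f''(-1/3) = 12 > 0 → local minimum
  f''(1) = -12 < 0 → local maximum

Critical points: x = -1/3 (local minimum); x = 1 (local maximum)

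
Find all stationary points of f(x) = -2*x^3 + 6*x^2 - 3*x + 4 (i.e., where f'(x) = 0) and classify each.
f'(x) = -6*x^2 + 12*x - 3

Solve f'(x) = 0:
  Factor: -6*x^2 + 12*x - 3 = -3*(2*x^2 - 4*x + 1); 2*x^2 - 4*x + 1 = 0 has no rational roots; quadratic formula: x = (4 ± √8)/4.
  ⇒ x = 1 - sqrt(2)/2 ≈ 0.2929, sqrt(2)/2 + 1 ≈ 1.7071

f''(x) = 12 - 12*x
Second-derivative test at each critical point:
  f''(0.2929) = 8.4853 > 0 → local minimum
  f''(1.7071) = -8.4853 < 0 → local maximum

Critical points: x = 1 - sqrt(2)/2 ≈ 0.2929 (local minimum); x = sqrt(2)/2 + 1 ≈ 1.7071 (local maximum)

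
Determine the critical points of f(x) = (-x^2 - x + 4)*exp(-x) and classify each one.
f'(x) = (x^2 - x - 5)*exp(-x)

Solve f'(x) = 0:
  f'(x) = (x^2 - x - 5)·exp(-x) and exp(-x) > 0 for every x, so f'(x) = 0 ⇔ x^2 - x - 5 = 0.
  x^2 - x - 5 = 0 has no rational roots; quadratic formula: x = (1 ± √21)/2.
  ⇒ x = 1/2 - sqrt(21)/2 ≈ -1.7913, 1/2 + sqrt(21)/2 ≈ 2.7913

f''(x) = (-x^2 + 3*x + 4)*exp(-x)
Second-derivative test at each critical point:
  f''(-1.7913) = -27.4825 < 0 → local maximum
  f''(2.7913) = 0.2811 > 0 → local minimum

Critical points: x = 1/2 - sqrt(21)/2 ≈ -1.7913 (local maximum); x = 1/2 + sqrt(21)/2 ≈ 2.7913 (local minimum)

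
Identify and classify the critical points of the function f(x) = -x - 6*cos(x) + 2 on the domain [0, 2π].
f'(x) = 6*sin(x) - 1

Solve f'(x) = 0 on [0, 2π]:
  f'(x) = 0 ⇔ sin(x) = 1/6, i.e. x = arcsin(1/6) + 2nπ or x = π − arcsin(1/6) + 2nπ; keep the solutions lying in [0, 2π].
  ⇒ x = asin(1/6) ≈ 0.1674, pi - asin(1/6) ≈ 2.9741

f''(x) = 6*cos(x)
Second-derivative test at each critical point:
  f''(0.1674) = 5.9161 > 0 → local minimum
  f''(2.9741) = -5.9161 < 0 → local maximum

Critical points: x = asin(1/6) ≈ 0.1674 (local minimum); x = pi - asin(1/6) ≈ 2.9741 (local maximum)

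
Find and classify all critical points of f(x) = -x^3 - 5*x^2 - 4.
f'(x) = x*(-3*x - 10)

Solve f'(x) = 0:
  Factor: -3*x^2 - 10*x = -x*(3*x + 10) = 0.
  ⇒ x = -10/3, 0

f''(x) = -6*x - 10
Second-derivative test at each critical point:
  f''(-10/3) = 10 > 0 → local minimum
  f''(0) = -10 < 0 → local maximum

Critical points: x = -10/3 (local minimum); x = 0 (local maximum)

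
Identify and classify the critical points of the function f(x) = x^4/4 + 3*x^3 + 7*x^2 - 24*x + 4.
f'(x) = x^3 + 9*x^2 + 14*x - 24

Solve f'(x) = 0:
  Factor: x^3 + 9*x^2 + 14*x - 24 = (x - 1)*(x + 4)*(x + 6) = 0.
  ⇒ x = -6, -4, 1

f''(x) = 3*x^2 + 18*x + 14
Second-derivative test at each critical point:
  f''(-6) = 14 > 0 → local minimum
  f''(-4) = -10 < 0 → local maximum
  f''(1) = 35 > 0 → local minimum

Critical points: x = -6 (local minimum); x = -4 (local maximum); x = 1 (local minimum)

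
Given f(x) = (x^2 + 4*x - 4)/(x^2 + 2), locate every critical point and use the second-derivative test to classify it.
f'(x) = 4*(-x^2 + 3*x + 2)/(x^4 + 4*x^2 + 4)

Solve f'(x) = 0:
  f'(x) = -4*(x^2 - 3*x - 2)/(x^2 + 2)^2; the denominator is positive wherever f is defined, so f'(x) = 0 ⇔ -4*x^2 + 12*x + 8 = 0.
  Factor: -4*x^2 + 12*x + 8 = -4*(x^2 - 3*x - 2); x^2 - 3*x - 2 = 0 has no rational roots; quadratic formula: x = (3 ± √17)/2.
  ⇒ x = 3/2 - sqrt(17)/2 ≈ -0.5616, 3/2 + sqrt(17)/2 ≈ 3.5616

f''(x) = 4*(2*x^3 - 9*x^2 - 12*x + 6)/(x^6 + 6*x^4 + 12*x^2 + 8)
Second-derivative test at each critical point:
  f''(-0.5616) = 3.0765 > 0 → local minimum
  f''(3.5616) = -0.0765 < 0 → local maximum

Critical points: x = 3/2 - sqrt(17)/2 ≈ -0.5616 (local minimum); x = 3/2 + sqrt(17)/2 ≈ 3.5616 (local maximum)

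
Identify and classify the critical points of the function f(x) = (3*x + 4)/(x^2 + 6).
f'(x) = (-3*x^2 - 8*x + 18)/(x^4 + 12*x^2 + 36)

Solve f'(x) = 0:
  f'(x) = -(3*x^2 + 8*x - 18)/(x^2 + 6)^2; the denominator is positive wherever f is defined, so f'(x) = 0 ⇔ -3*x^2 - 8*x + 18 = 0.
  3*x^2 + 8*x - 18 = 0 has no rational roots; quadratic formula: x = (-8 ± √280)/6.
  ⇒ x = -sqrt(70)/3 - 4/3 ≈ -4.1222, -4/3 + sqrt(70)/3 ≈ 1.4555

f''(x) = 2*(4*x^2*(3*x + 4) - (9*x + 4)*(x^2 + 6))/(x^2 + 6)^3
Second-derivative test at each critical point:
  f''(-4.1222) = 0.0317 > 0 → local minimum
  f''(1.4555) = -0.2539 < 0 → local maximum

Critical points: x = -sqrt(70)/3 - 4/3 ≈ -4.1222 (local minimum); x = -4/3 + sqrt(70)/3 ≈ 1.4555 (local maximum)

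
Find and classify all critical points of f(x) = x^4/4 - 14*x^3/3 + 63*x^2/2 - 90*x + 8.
f'(x) = x^3 - 14*x^2 + 63*x - 90

Solve f'(x) = 0:
  Factor: x^3 - 14*x^2 + 63*x - 90 = (x - 6)*(x - 5)*(x - 3) = 0.
  ⇒ x = 3, 5, 6

f''(x) = 3*x^2 - 28*x + 63
Second-derivative test at each critical point:
  f''(3) = 6 > 0 → local minimum
  f''(5) = -2 < 0 → local maximum
  f''(6) = 3 > 0 → local minimum

Critical points: x = 3 (local minimum); x = 5 (local maximum); x = 6 (local minimum)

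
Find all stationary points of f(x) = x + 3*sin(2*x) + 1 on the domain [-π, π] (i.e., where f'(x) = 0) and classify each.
f'(x) = 6*cos(2*x) + 1

Solve f'(x) = 0 on [-π, π]:
  f'(x) = 0 ⇔ cos(2*x) = -1/6, i.e. 2*x = ±arccos(-1/6) + 2nπ; keep the solutions lying in [-π, π].
  ⇒ x = -pi + acos(-1/6)/2 ≈ -2.2725, -acos(-1/6)/2 ≈ -0.8691, acos(-1/6)/2 ≈ 0.8691, pi - acos(-1/6)/2 ≈ 2.2725

f''(x) = -12*sin(2*x)
Second-derivative test at each critical point:
  f''(-2.2725) = -11.8322 < 0 → local maximum
  f''(-0.8691) = 11.8322 > 0 → local minimum
  f''(0.8691) = -11.8322 < 0 → local maximum
  f''(2.2725) = 11.8322 > 0 → local minimum

Critical points: x = -pi + acos(-1/6)/2 ≈ -2.2725 (local maximum); x = -acos(-1/6)/2 ≈ -0.8691 (local minimum); x = acos(-1/6)/2 ≈ 0.8691 (local maximum); x = pi - acos(-1/6)/2 ≈ 2.2725 (local minimum)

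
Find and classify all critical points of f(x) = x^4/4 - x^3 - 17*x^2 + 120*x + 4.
f'(x) = x^3 - 3*x^2 - 34*x + 120

Solve f'(x) = 0:
  Factor: x^3 - 3*x^2 - 34*x + 120 = (x - 5)*(x - 4)*(x + 6) = 0.
  ⇒ x = -6, 4, 5

f''(x) = 3*x^2 - 6*x - 34
Second-derivative test at each critical point:
  f''(-6) = 110 > 0 → local minimum
  f''(4) = -10 < 0 → local maximum
  f''(5) = 11 > 0 → local minimum

Critical points: x = -6 (local minimum); x = 4 (local maximum); x = 5 (local minimum)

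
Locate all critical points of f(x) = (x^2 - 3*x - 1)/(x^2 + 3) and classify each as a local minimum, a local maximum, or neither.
f'(x) = (3*x^2 + 8*x - 9)/(x^4 + 6*x^2 + 9)

Solve f'(x) = 0:
  f'(x) = (3*x^2 + 8*x - 9)/(x^2 + 3)^2; the denominator is positive wherever f is defined, so f'(x) = 0 ⇔ 3*x^2 + 8*x - 9 = 0.
  3*x^2 + 8*x - 9 = 0 has no rational roots; quadratic formula: x = (-8 ± √172)/6.
  ⇒ x = -sqrt(43)/3 - 4/3 ≈ -3.5191, -4/3 + sqrt(43)/3 ≈ 0.8525

f''(x) = 6*(-x^3 - 4*x^2 + 9*x + 4)/(x^6 + 9*x^4 + 27*x^2 + 27)
Second-derivative test at each critical point:
  f''(-3.5191) = -0.0554 < 0 → local maximum
  f''(0.8525) = 0.9443 > 0 → local minimum

Critical points: x = -sqrt(43)/3 - 4/3 ≈ -3.5191 (local maximum); x = -4/3 + sqrt(43)/3 ≈ 0.8525 (local minimum)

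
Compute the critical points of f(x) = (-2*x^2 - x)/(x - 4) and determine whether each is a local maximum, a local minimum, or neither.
f'(x) = 2*(-x^2 + 8*x + 2)/(x^2 - 8*x + 16)

Solve f'(x) = 0:
  f'(x) = -2*(x^2 - 8*x - 2)/(x - 4)^2; the denominator is positive wherever f is defined, so f'(x) = 0 ⇔ -2*x^2 + 16*x + 4 = 0.
  Factor: -2*x^2 + 16*x + 4 = -2*(x^2 - 8*x - 2); x^2 - 8*x - 2 = 0 has no rational roots; quadratic formula: x = (8 ± √72)/2.
  ⇒ x = 4 - 3*sqrt(2) ≈ -0.2426, 4 + 3*sqrt(2) ≈ 8.2426

f''(x) = -72/(x^3 - 12*x^2 + 48*x - 64)
Second-derivative test at each critical point:
  f''(-0.2426) = 0.9428 > 0 → local minimum
  f''(8.2426) = -0.9428 < 0 → local maximum

Critical points: x = 4 - 3*sqrt(2) ≈ -0.2426 (local minimum); x = 4 + 3*sqrt(2) ≈ 8.2426 (local maximum)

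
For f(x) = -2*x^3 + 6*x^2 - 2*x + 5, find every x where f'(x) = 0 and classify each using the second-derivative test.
f'(x) = -6*x^2 + 12*x - 2

Solve f'(x) = 0:
  Factor: -6*x^2 + 12*x - 2 = -2*(3*x^2 - 6*x + 1); 3*x^2 - 6*x + 1 = 0 has no rational roots; quadratic formula: x = (6 ± √24)/6.
  ⇒ x = 1 - sqrt(6)/3 ≈ 0.1835, sqrt(6)/3 + 1 ≈ 1.8165

f''(x) = 12 - 12*x
Second-derivative test at each critical point:
  f''(0.1835) = 9.7980 > 0 → local minimum
  f''(1.8165) = -9.7980 < 0 → local maximum

Critical points: x = 1 - sqrt(6)/3 ≈ 0.1835 (local minimum); x = sqrt(6)/3 + 1 ≈ 1.8165 (local maximum)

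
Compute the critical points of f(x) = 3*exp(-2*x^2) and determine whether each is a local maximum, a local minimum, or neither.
f'(x) = -12*x*exp(-2*x^2)

Solve f'(x) = 0:
  f'(x) = (-12*x)·exp(-2*x^2) and exp(-2*x^2) > 0 for every x, so f'(x) = 0 ⇔ -12*x = 0.
  -12*x = 0.
  ⇒ x = 0

f''(x) = 12*(4*x^2 - 1)*exp(-2*x^2)
Second-derivative test at each critical point:
  f''(0) = -12 < 0 → local maximum

Critical points: x = 0 (local maximum)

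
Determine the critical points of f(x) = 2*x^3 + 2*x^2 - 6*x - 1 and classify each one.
f'(x) = 6*x^2 + 4*x - 6

Solve f'(x) = 0:
  Factor: 6*x^2 + 4*x - 6 = 2*(3*x^2 + 2*x - 3); 3*x^2 + 2*x - 3 = 0 has no rational roots; quadratic formula: x = (-2 ± √40)/6.
  ⇒ x = -sqrt(10)/3 - 1/3 ≈ -1.3874, -1/3 + sqrt(10)/3 ≈ 0.7208

f''(x) = 12*x + 4
Second-derivative test at each critical point:
  f''(-1.3874) = -12.6491 < 0 → local maximum
  f''(0.7208) = 12.6491 > 0 → local minimum

Critical points: x = -sqrt(10)/3 - 1/3 ≈ -1.3874 (local maximum); x = -1/3 + sqrt(10)/3 ≈ 0.7208 (local minimum)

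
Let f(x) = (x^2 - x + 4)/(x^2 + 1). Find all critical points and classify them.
f'(x) = (x^2 - 6*x - 1)/(x^4 + 2*x^2 + 1)

Solve f'(x) = 0:
  f'(x) = (x^2 - 6*x - 1)/(x^2 + 1)^2; the denominator is positive wherever f is defined, so f'(x) = 0 ⇔ x^2 - 6*x - 1 = 0.
  x^2 - 6*x - 1 = 0 has no rational roots; quadratic formula: x = (6 ± √40)/2.
  ⇒ x = 3 - sqrt(10) ≈ -0.1623, 3 + sqrt(10) ≈ 6.1623

f''(x) = 2*(-x^3 + 9*x^2 + 3*x - 3)/(x^6 + 3*x^4 + 3*x^2 + 1)
Second-derivative test at each critical point:
  f''(-0.1623) = -6.0042 < 0 → local maximum
  f''(6.1623) = 0.0042 > 0 → local minimum

Critical points: x = 3 - sqrt(10) ≈ -0.1623 (local maximum); x = 3 + sqrt(10) ≈ 6.1623 (local minimum)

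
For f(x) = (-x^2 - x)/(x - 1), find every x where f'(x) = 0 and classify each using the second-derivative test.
f'(x) = (-x^2 + 2*x + 1)/(x^2 - 2*x + 1)

Solve f'(x) = 0:
  f'(x) = -(x^2 - 2*x - 1)/(x - 1)^2; the denominator is positive wherever f is defined, so f'(x) = 0 ⇔ -x^2 + 2*x + 1 = 0.
  x^2 - 2*x - 1 = 0 has no rational roots; quadratic formula: x = (2 ± √8)/2.
  ⇒ x = 1 - sqrt(2) ≈ -0.4142, 1 + sqrt(2) ≈ 2.4142

f''(x) = -4/(x^3 - 3*x^2 + 3*x - 1)
Second-derivative test at each critical point:
  f''(-0.4142) = 1.4142 > 0 → local minimum
  f''(2.4142) = -1.4142 < 0 → local maximum

Critical points: x = 1 - sqrt(2) ≈ -0.4142 (local minimum); x = 1 + sqrt(2) ≈ 2.4142 (local maximum)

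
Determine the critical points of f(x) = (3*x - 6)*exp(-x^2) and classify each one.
f'(x) = 3*(-2*x*(x - 2) + 1)*exp(-x^2)

Solve f'(x) = 0:
  f'(x) = (-6*x^2 + 12*x + 3)·exp(-x^2) and exp(-x^2) > 0 for every x, so f'(x) = 0 ⇔ -6*x^2 + 12*x + 3 = 0.
  Factor: -6*x^2 + 12*x + 3 = -3*(2*x^2 - 4*x - 1); 2*x^2 - 4*x - 1 = 0 has no rational roots; quadratic formula: x = (4 ± √24)/4.
  ⇒ x = 1 - sqrt(6)/2 ≈ -0.2247, 1 + sqrt(6)/2 ≈ 2.2247

f''(x) = 6*(2*x^2*(x - 2) - 3*x + 2)*exp(-x^2)
Second-derivative test at each critical point:
  f''(-0.2247) = 13.9730 > 0 → local minimum
  f''(2.2247) = -0.1042 < 0 → local maximum

Critical points: x = 1 - sqrt(6)/2 ≈ -0.2247 (local minimum); x = 1 + sqrt(6)/2 ≈ 2.2247 (local maximum)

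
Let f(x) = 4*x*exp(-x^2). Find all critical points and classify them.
f'(x) = 4*(1 - 2*x^2)*exp(-x^2)

Solve f'(x) = 0:
  f'(x) = (4 - 8*x^2)·exp(-x^2) and exp(-x^2) > 0 for every x, so f'(x) = 0 ⇔ 4 - 8*x^2 = 0.
  Factor: 4 - 8*x^2 = -4*(2*x^2 - 1); 2*x^2 - 1 = 0 has no rational roots; quadratic formula: x = (0 ± √8)/4.
  ⇒ x = -sqrt(2)/2 ≈ -0.7071, sqrt(2)/2 ≈ 0.7071

f''(x) = (16*x^3 - 24*x)*exp(-x^2)
Second-derivative test at each critical point:
  f''(-0.7071) = 6.8621 > 0 → local minimum
  f''(0.7071) = -6.8621 < 0 → local maximum

Critical points: x = -sqrt(2)/2 ≈ -0.7071 (local minimum); x = sqrt(2)/2 ≈ 0.7071 (local maximum)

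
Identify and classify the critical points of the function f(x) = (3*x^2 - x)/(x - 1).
f'(x) = (3*x^2 - 6*x + 1)/(x^2 - 2*x + 1)

Solve f'(x) = 0:
  f'(x) = (3*x^2 - 6*x + 1)/(x - 1)^2; the denominator is positive wherever f is defined, so f'(x) = 0 ⇔ 3*x^2 - 6*x + 1 = 0.
  3*x^2 - 6*x + 1 = 0 has no rational roots; quadratic formula: x = (6 ± √24)/6.
  ⇒ x = 1 - sqrt(6)/3 ≈ 0.1835, sqrt(6)/3 + 1 ≈ 1.8165

f''(x) = 4/(x^3 - 3*x^2 + 3*x - 1)
Second-derivative test at each critical point:
  f''(0.1835) = -7.3485 < 0 → local maximum
  f''(1.8165) = 7.3485 > 0 → local minimum

Critical points: x = 1 - sqrt(6)/3 ≈ 0.1835 (local maximum); x = sqrt(6)/3 + 1 ≈ 1.8165 (local minimum)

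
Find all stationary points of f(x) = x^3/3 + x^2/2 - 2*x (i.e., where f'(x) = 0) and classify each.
f'(x) = x^2 + x - 2

Solve f'(x) = 0:
  Factor: x^2 + x - 2 = (x - 1)*(x + 2) = 0.
  ⇒ x = -2, 1

f''(x) = 2*x + 1
Second-derivative test at each critical point:
  f''(-2) = -3 < 0 → local maximum
  f''(1) = 3 > 0 → local minimum

Critical points: x = -2 (local maximum); x = 1 (local minimum)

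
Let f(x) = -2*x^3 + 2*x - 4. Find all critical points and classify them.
f'(x) = 2 - 6*x^2

Solve f'(x) = 0:
  Factor: 2 - 6*x^2 = -2*(3*x^2 - 1); 3*x^2 - 1 = 0 has no rational roots; quadratic formula: x = (0 ± √12)/6.
  ⇒ x = -sqrt(3)/3 ≈ -0.5774, sqrt(3)/3 ≈ 0.5774

f''(x) = -12*x
Second-derivative test at each critical point:
  f''(-0.5774) = 6.9282 > 0 → local minimum
  f''(0.5774) = -6.9282 < 0 → local maximum

Critical points: x = -sqrt(3)/3 ≈ -0.5774 (local minimum); x = sqrt(3)/3 ≈ 0.5774 (local maximum)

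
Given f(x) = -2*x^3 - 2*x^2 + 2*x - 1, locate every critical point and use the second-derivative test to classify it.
f'(x) = -6*x^2 - 4*x + 2

Solve f'(x) = 0:
  Factor: -6*x^2 - 4*x + 2 = -2*(x + 1)*(3*x - 1) = 0.
  ⇒ x = -1, 1/3

f''(x) = -12*x - 4
Second-derivative test at each critical point:
  f''(-1) = 8 > 0 → local minimum
  f''(1/3) = -8 < 0 → local maximum

Critical points: x = -1 (local minimum); x = 1/3 (local maximum)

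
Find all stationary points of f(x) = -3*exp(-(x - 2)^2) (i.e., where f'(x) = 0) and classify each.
f'(x) = 6*(x - 2)*exp(-(x - 2)^2)

Solve f'(x) = 0:
  f'(x) = (6*x - 12)·exp(-(x - 2)^2) and exp(-(x - 2)^2) > 0 for every x, so f'(x) = 0 ⇔ 6*x - 12 = 0.
  Factor: 6*x - 12 = 6*(x - 2) = 0.
  ⇒ x = 2

f''(x) = 6*(1 - 2*(x - 2)^2)*exp(-(x - 2)^2)
Second-derivative test at each critical point:
  f''(2) = 6 > 0 → local minimum

Critical points: x = 2 (local minimum)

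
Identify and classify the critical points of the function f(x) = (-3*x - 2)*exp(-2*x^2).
f'(x) = (4*x*(3*x + 2) - 3)*exp(-2*x^2)

Solve f'(x) = 0:
  f'(x) = (12*x^2 + 8*x - 3)·exp(-2*x^2) and exp(-2*x^2) > 0 for every x, so f'(x) = 0 ⇔ 12*x^2 + 8*x - 3 = 0.
  12*x^2 + 8*x - 3 = 0 has no rational roots; quadratic formula: x = (-8 ± √208)/24.
  ⇒ x = -sqrt(13)/6 - 1/3 ≈ -0.9343, -1/3 + sqrt(13)/6 ≈ 0.2676

f''(x) = 4*(-12*x^3 - 8*x^2 + 9*x + 2)*exp(-2*x^2)
Second-derivative test at each critical point:
  f''(-0.9343) = -2.5171 < 0 → local maximum
  f''(0.2676) = 12.4979 > 0 → local minimum

Critical points: x = -sqrt(13)/6 - 1/3 ≈ -0.9343 (local maximum); x = -1/3 + sqrt(13)/6 ≈ 0.2676 (local minimum)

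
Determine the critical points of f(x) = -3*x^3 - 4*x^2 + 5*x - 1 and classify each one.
f'(x) = -9*x^2 - 8*x + 5

Solve f'(x) = 0:
  9*x^2 + 8*x - 5 = 0 has no rational roots; quadratic formula: x = (-8 ± √244)/18.
  ⇒ x = -sqrt(61)/9 - 4/9 ≈ -1.3122, -4/9 + sqrt(61)/9 ≈ 0.4234

f''(x) = -18*x - 8
Second-derivative test at each critical point:
  f''(-1.3122) = 15.6205 > 0 → local minimum
  f''(0.4234) = -15.6205 < 0 → local maximum

Critical points: x = -sqrt(61)/9 - 4/9 ≈ -1.3122 (local minimum); x = -4/9 + sqrt(61)/9 ≈ 0.4234 (local maximum)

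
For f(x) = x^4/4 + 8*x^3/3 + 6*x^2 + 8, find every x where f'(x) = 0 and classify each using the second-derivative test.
f'(x) = x*(x^2 + 8*x + 12)

Solve f'(x) = 0:
  Factor: x^3 + 8*x^2 + 12*x = x*(x + 2)*(x + 6) = 0.
  ⇒ x = -6, -2, 0

f''(x) = 3*x^2 + 16*x + 12
Second-derivative test at each critical point:
  f''(-6) = 24 > 0 → local minimum
  f''(-2) = -8 < 0 → local maximum
  f''(0) = 12 > 0 → local minimum

Critical points: x = -6 (local minimum); x = -2 (local maximum); x = 0 (local minimum)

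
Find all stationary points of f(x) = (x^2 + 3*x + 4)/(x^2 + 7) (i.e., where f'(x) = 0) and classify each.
f'(x) = 3*(-x^2 + 2*x + 7)/(x^4 + 14*x^2 + 49)

Solve f'(x) = 0:
  f'(x) = -3*(x^2 - 2*x - 7)/(x^2 + 7)^2; the denominator is positive wherever f is defined, so f'(x) = 0 ⇔ -3*x^2 + 6*x + 21 = 0.
  Factor: -3*x^2 + 6*x + 21 = -3*(x^2 - 2*x - 7); x^2 - 2*x - 7 = 0 has no rational roots; quadratic formula: x = (2 ± √32)/2.
  ⇒ x = 1 - 2*sqrt(2) ≈ -1.8284, 1 + 2*sqrt(2) ≈ 3.8284

f''(x) = 6*(x^3 - 3*x^2 - 21*x + 7)/(x^6 + 21*x^4 + 147*x^2 + 343)
Second-derivative test at each critical point:
  f''(-1.8284) = 0.1586 > 0 → local minimum
  f''(3.8284) = -0.0362 < 0 → local maximum

Critical points: x = 1 - 2*sqrt(2) ≈ -1.8284 (local minimum); x = 1 + 2*sqrt(2) ≈ 3.8284 (local maximum)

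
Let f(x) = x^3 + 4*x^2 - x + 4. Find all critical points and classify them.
f'(x) = 3*x^2 + 8*x - 1

Solve f'(x) = 0:
  3*x^2 + 8*x - 1 = 0 has no rational roots; quadratic formula: x = (-8 ± √76)/6.
  ⇒ x = -sqrt(19)/3 - 4/3 ≈ -2.7863, -4/3 + sqrt(19)/3 ≈ 0.1196

f''(x) = 6*x + 8
Second-derivative test at each critical point:
  f''(-2.7863) = -8.7178 < 0 → local maximum
  f''(0.1196) = 8.7178 > 0 → local minimum

Critical points: x = -sqrt(19)/3 - 4/3 ≈ -2.7863 (local maximum); x = -4/3 + sqrt(19)/3 ≈ 0.1196 (local minimum)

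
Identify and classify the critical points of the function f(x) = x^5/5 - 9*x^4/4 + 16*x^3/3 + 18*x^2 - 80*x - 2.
f'(x) = x^4 - 9*x^3 + 16*x^2 + 36*x - 80

Solve f'(x) = 0:
  Factor: x^4 - 9*x^3 + 16*x^2 + 36*x - 80 = (x - 5)*(x - 4)*(x - 2)*(x + 2) = 0.
  ⇒ x = -2, 2, 4, 5

f''(x) = 4*x^3 - 27*x^2 + 32*x + 36
Second-derivative test at each critical point:
  f''(-2) = -168 < 0 → local maximum
  f''(2) = 24 > 0 → local minimum
  f''(4) = -12 < 0 → local maximum
  f''(5) = 21 > 0 → local minimum

Critical points: x = -2 (local maximum); x = 2 (local minimum); x = 4 (local maximum); x = 5 (local minimum)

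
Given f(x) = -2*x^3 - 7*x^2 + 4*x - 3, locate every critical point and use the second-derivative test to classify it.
f'(x) = -6*x^2 - 14*x + 4

Solve f'(x) = 0:
  Factor: -6*x^2 - 14*x + 4 = -2*(3*x^2 + 7*x - 2); 3*x^2 + 7*x - 2 = 0 has no rational roots; quadratic formula: x = (-7 ± √73)/6.
  ⇒ x = -sqrt(73)/6 - 7/6 ≈ -2.5907, -7/6 + sqrt(73)/6 ≈ 0.2573

f''(x) = -12*x - 14
Second-derivative test at each critical point:
  f''(-2.5907) = 17.0880 > 0 → local minimum
  f''(0.2573) = -17.0880 < 0 → local maximum

Critical points: x = -sqrt(73)/6 - 7/6 ≈ -2.5907 (local minimum); x = -7/6 + sqrt(73)/6 ≈ 0.2573 (local maximum)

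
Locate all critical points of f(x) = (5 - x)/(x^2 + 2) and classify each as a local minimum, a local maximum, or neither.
f'(x) = (-x^2 + 2*x*(x - 5) - 2)/(x^2 + 2)^2

Solve f'(x) = 0:
  f'(x) = (x^2 - 10*x - 2)/(x^2 + 2)^2; the denominator is positive wherever f is defined, so f'(x) = 0 ⇔ x^2 - 10*x - 2 = 0.
  x^2 - 10*x - 2 = 0 has no rational roots; quadratic formula: x = (10 ± √108)/2.
  ⇒ x = 5 - 3*sqrt(3) ≈ -0.1962, 5 + 3*sqrt(3) ≈ 10.1962

f''(x) = 2*(4*x^2*(5 - x) + (3*x - 5)*(x^2 + 2))/(x^2 + 2)^3
Second-derivative test at each critical point:
  f''(-0.1962) = -2.5009 < 0 → local maximum
  f''(10.1962) = 0.0009 > 0 → local minimum

Critical points: x = 5 - 3*sqrt(3) ≈ -0.1962 (local maximum); x = 5 + 3*sqrt(3) ≈ 10.1962 (local minimum)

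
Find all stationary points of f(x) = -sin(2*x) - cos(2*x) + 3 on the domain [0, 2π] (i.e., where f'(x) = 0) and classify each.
f'(x) = -2*sqrt(2)*cos(2*x + pi/4)

Solve f'(x) = 0 on [0, 2π]:
  f'(x) = 0 ⇔ -cos(2*x) = -sin(2*x) ⇔ tan(2*x) = 1, i.e. 2*x = arctan(1) + nπ; keep the solutions lying in [0, 2π].
  ⇒ x = pi/8 ≈ 0.3927, 5*pi/8 ≈ 1.9635, 9*pi/8 ≈ 3.5343, 13*pi/8 ≈ 5.1051

f''(x) = 4*sqrt(2)*sin(2*x + pi/4)
Second-derivative test at each critical point:
  f''(0.3927) = 5.6569 > 0 → local minimum
  f''(1.9635) = -5.6569 < 0 → local maximum
  f''(3.5343) = 5.6569 > 0 → local minimum
  f''(5.1051) = -5.6569 < 0 → local maximum

Critical points: x = pi/8 ≈ 0.3927 (local minimum); x = 5*pi/8 ≈ 1.9635 (local maximum); x = 9*pi/8 ≈ 3.5343 (local minimum); x = 13*pi/8 ≈ 5.1051 (local maximum)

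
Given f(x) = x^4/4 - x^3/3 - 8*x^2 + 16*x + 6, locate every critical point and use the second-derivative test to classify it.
f'(x) = x^3 - x^2 - 16*x + 16

Solve f'(x) = 0:
  Factor: x^3 - x^2 - 16*x + 16 = (x - 4)*(x - 1)*(x + 4) = 0.
  ⇒ x = -4, 1, 4

f''(x) = 3*x^2 - 2*x - 16
Second-derivative test at each critical point:
  f''(-4) = 40 > 0 → local minimum
  f''(1) = -15 < 0 → local maximum
  f''(4) = 24 > 0 → local minimum

Critical points: x = -4 (local minimum); x = 1 (local maximum); x = 4 (local minimum)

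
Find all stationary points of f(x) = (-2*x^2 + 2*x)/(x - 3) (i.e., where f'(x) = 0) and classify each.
f'(x) = 2*(-x^2 + 6*x - 3)/(x^2 - 6*x + 9)

Solve f'(x) = 0:
  f'(x) = -2*(x^2 - 6*x + 3)/(x - 3)^2; the denominator is positive wherever f is defined, so f'(x) = 0 ⇔ -2*x^2 + 12*x - 6 = 0.
  Factor: -2*x^2 + 12*x - 6 = -2*(x^2 - 6*x + 3); x^2 - 6*x + 3 = 0 has no rational roots; quadratic formula: x = (6 ± √24)/2.
  ⇒ x = 3 - sqrt(6) ≈ 0.5505, sqrt(6) + 3 ≈ 5.4495

f''(x) = -24/(x^3 - 9*x^2 + 27*x - 27)
Second-derivative test at each critical point:
  f''(0.5505) = 1.6330 > 0 → local minimum
  f''(5.4495) = -1.6330 < 0 → local maximum

Critical points: x = 3 - sqrt(6) ≈ 0.5505 (local minimum); x = sqrt(6) + 3 ≈ 5.4495 (local maximum)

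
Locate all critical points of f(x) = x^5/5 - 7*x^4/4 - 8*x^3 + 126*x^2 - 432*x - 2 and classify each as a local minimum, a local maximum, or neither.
f'(x) = x^4 - 7*x^3 - 24*x^2 + 252*x - 432

Solve f'(x) = 0:
  Factor: x^4 - 7*x^3 - 24*x^2 + 252*x - 432 = (x - 6)*(x - 4)*(x - 3)*(x + 6) = 0.
  ⇒ x = -6, 3, 4, 6

f''(x) = 4*x^3 - 21*x^2 - 48*x + 252
Second-derivative test at each critical point:
  f''(-6) = -1080 < 0 → local maximum
  f''(3) = 27 > 0 → local minimum
  f''(4) = -20 < 0 → local maximum
  f''(6) = 72 > 0 → local minimum

Critical points: x = -6 (local maximum); x = 3 (local minimum); x = 4 (local maximum); x = 6 (local minimum)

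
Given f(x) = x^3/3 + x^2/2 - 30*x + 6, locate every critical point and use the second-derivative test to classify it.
f'(x) = x^2 + x - 30

Solve f'(x) = 0:
  Factor: x^2 + x - 30 = (x - 5)*(x + 6) = 0.
  ⇒ x = -6, 5

f''(x) = 2*x + 1
Second-derivative test at each critical point:
  f''(-6) = -11 < 0 → local maximum
  f''(5) = 11 > 0 → local minimum

Critical points: x = -6 (local maximum); x = 5 (local minimum)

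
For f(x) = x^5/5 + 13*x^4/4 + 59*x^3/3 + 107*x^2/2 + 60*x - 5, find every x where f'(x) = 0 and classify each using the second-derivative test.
f'(x) = x^4 + 13*x^3 + 59*x^2 + 107*x + 60

Solve f'(x) = 0:
  Factor: x^4 + 13*x^3 + 59*x^2 + 107*x + 60 = (x + 1)*(x + 3)*(x + 4)*(x + 5) = 0.
  ⇒ x = -5, -4, -3, -1

f''(x) = 4*x^3 + 39*x^2 + 118*x + 107
Second-derivative test at each critical point:
  f''(-5) = -8 < 0 → local maximum
  f''(-4) = 3 > 0 → local minimum
  f''(-3) = -4 < 0 → local maximum
  f''(-1) = 24 > 0 → local minimum

Critical points: x = -5 (local maximum); x = -4 (local minimum); x = -3 (local maximum); x = -1 (local minimum)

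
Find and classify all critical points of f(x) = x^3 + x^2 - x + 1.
f'(x) = 3*x^2 + 2*x - 1

Solve f'(x) = 0:
  Factor: 3*x^2 + 2*x - 1 = (x + 1)*(3*x - 1) = 0.
  ⇒ x = -1, 1/3

f''(x) = 6*x + 2
Second-derivative test at each critical point:
  f''(-1) = -4 < 0 → local maximum
  f''(1/3) = 4 > 0 → local minimum

Critical points: x = -1 (local maximum); x = 1/3 (local minimum)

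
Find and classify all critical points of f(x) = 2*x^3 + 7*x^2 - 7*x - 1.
f'(x) = 6*x^2 + 14*x - 7

Solve f'(x) = 0:
  6*x^2 + 14*x - 7 = 0 has no rational roots; quadratic formula: x = (-14 ± √364)/12.
  ⇒ x = -sqrt(91)/6 - 7/6 ≈ -2.7566, -7/6 + sqrt(91)/6 ≈ 0.4232

f''(x) = 12*x + 14
Second-derivative test at each critical point:
  f''(-2.7566) = -19.0788 < 0 → local maximum
  f''(0.4232) = 19.0788 > 0 → local minimum

Critical points: x = -sqrt(91)/6 - 7/6 ≈ -2.7566 (local maximum); x = -7/6 + sqrt(91)/6 ≈ 0.4232 (local minimum)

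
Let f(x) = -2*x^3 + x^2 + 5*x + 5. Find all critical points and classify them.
f'(x) = -6*x^2 + 2*x + 5

Solve f'(x) = 0:
  6*x^2 - 2*x - 5 = 0 has no rational roots; quadratic formula: x = (2 ± √124)/12.
  ⇒ x = 1/6 - sqrt(31)/6 ≈ -0.7613, 1/6 + sqrt(31)/6 ≈ 1.0946

f''(x) = 2 - 12*x
Second-derivative test at each critical point:
  f''(-0.7613) = 11.1355 > 0 → local minimum
  f''(1.0946) = -11.1355 < 0 → local maximum

Critical points: x = 1/6 - sqrt(31)/6 ≈ -0.7613 (local minimum); x = 1/6 + sqrt(31)/6 ≈ 1.0946 (local maximum)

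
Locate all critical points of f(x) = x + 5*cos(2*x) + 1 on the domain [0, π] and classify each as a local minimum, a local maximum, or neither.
f'(x) = 1 - 10*sin(2*x)

Solve f'(x) = 0 on [0, π]:
  f'(x) = 0 ⇔ sin(2*x) = 1/10, i.e. 2*x = arcsin(1/10) + 2nπ or 2*x = π − arcsin(1/10) + 2nπ; keep the solutions lying in [0, π].
  ⇒ x = asin(1/10)/2 ≈ 0.0501, -asin(1/10)/2 + pi/2 ≈ 1.5207

f''(x) = -20*cos(2*x)
Second-derivative test at each critical point:
  f''(0.0501) = -19.8997 < 0 → local maximum
  f''(1.5207) = 19.8997 > 0 → local minimum

Critical points: x = asin(1/10)/2 ≈ 0.0501 (local maximum); x = -asin(1/10)/2 + pi/2 ≈ 1.5207 (local minimum)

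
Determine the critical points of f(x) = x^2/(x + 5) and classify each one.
f'(x) = x*(x + 10)/(x^2 + 10*x + 25)

Solve f'(x) = 0:
  f'(x) = x*(x + 10)/(x + 5)^2; the denominator is positive wherever f is defined, so f'(x) = 0 ⇔ x^2 + 10*x = 0.
  Factor: x^2 + 10*x = x*(x + 10) = 0.
  ⇒ x = -10, 0

f''(x) = 50/(x^3 + 15*x^2 + 75*x + 125)
Second-derivative test at each critical point:
  f''(-10) = -2/5 < 0 → local maximum
  f''(0) = 2/5 > 0 → local minimum

Critical points: x = -10 (local maximum); x = 0 (local minimum)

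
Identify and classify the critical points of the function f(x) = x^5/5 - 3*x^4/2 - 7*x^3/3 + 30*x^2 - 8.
f'(x) = x*(x^3 - 6*x^2 - 7*x + 60)

Solve f'(x) = 0:
  Factor: x^4 - 6*x^3 - 7*x^2 + 60*x = x*(x - 5)*(x - 4)*(x + 3) = 0.
  ⇒ x = -3, 0, 4, 5

f''(x) = 4*x^3 - 18*x^2 - 14*x + 60
Second-derivative test at each critical point:
  f''(-3) = -168 < 0 → local maximum
  f''(0) = 60 > 0 → local minimum
  f''(4) = -28 < 0 → local maximum
  f''(5) = 40 > 0 → local minimum

Critical points: x = -3 (local maximum); x = 0 (local minimum); x = 4 (local maximum); x = 5 (local minimum)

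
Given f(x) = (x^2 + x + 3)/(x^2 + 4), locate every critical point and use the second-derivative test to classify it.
f'(x) = (-x^2 + 2*x + 4)/(x^4 + 8*x^2 + 16)

Solve f'(x) = 0:
  f'(x) = -(x^2 - 2*x - 4)/(x^2 + 4)^2; the denominator is positive wherever f is defined, so f'(x) = 0 ⇔ -x^2 + 2*x + 4 = 0.
  x^2 - 2*x - 4 = 0 has no rational roots; quadratic formula: x = (2 ± √20)/2.
  ⇒ x = 1 - sqrt(5) ≈ -1.2361, 1 + sqrt(5) ≈ 3.2361

f''(x) = 2*(x^3 - 3*x^2 - 12*x + 4)/(x^6 + 12*x^4 + 48*x^2 + 64)
Second-derivative test at each critical point:
  f''(-1.2361) = 0.1464 > 0 → local minimum
  f''(3.2361) = -0.0214 < 0 → local maximum

Critical points: x = 1 - sqrt(5) ≈ -1.2361 (local minimum); x = 1 + sqrt(5) ≈ 3.2361 (local maximum)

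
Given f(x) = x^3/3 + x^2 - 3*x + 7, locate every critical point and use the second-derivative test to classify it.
f'(x) = x^2 + 2*x - 3

Solve f'(x) = 0:
  Factor: x^2 + 2*x - 3 = (x - 1)*(x + 3) = 0.
  ⇒ x = -3, 1

f''(x) = 2*x + 2
Second-derivative test at each critical point:
  f''(-3) = -4 < 0 → local maximum
  f''(1) = 4 > 0 → local minimum

Critical points: x = -3 (local maximum); x = 1 (local minimum)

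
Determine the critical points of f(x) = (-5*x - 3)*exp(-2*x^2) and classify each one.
f'(x) = (4*x*(5*x + 3) - 5)*exp(-2*x^2)

Solve f'(x) = 0:
  f'(x) = (20*x^2 + 12*x - 5)·exp(-2*x^2) and exp(-2*x^2) > 0 for every x, so f'(x) = 0 ⇔ 20*x^2 + 12*x - 5 = 0.
  20*x^2 + 12*x - 5 = 0 has no rational roots; quadratic formula: x = (-12 ± √544)/40.
  ⇒ x = -sqrt(34)/10 - 3/10 ≈ -0.8831, -3/10 + sqrt(34)/10 ≈ 0.2831

f''(x) = 4*(-20*x^3 - 12*x^2 + 15*x + 3)*exp(-2*x^2)
Second-derivative test at each critical point:
  f''(-0.8831) = -4.9026 < 0 → local maximum
  f''(0.2831) = 19.8696 > 0 → local minimum

Critical points: x = -sqrt(34)/10 - 3/10 ≈ -0.8831 (local maximum); x = -3/10 + sqrt(34)/10 ≈ 0.2831 (local minimum)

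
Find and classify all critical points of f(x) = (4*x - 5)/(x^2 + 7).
f'(x) = 2*(-2*x^2 + 5*x + 14)/(x^4 + 14*x^2 + 49)

Solve f'(x) = 0:
  f'(x) = -2*(2*x^2 - 5*x - 14)/(x^2 + 7)^2; the denominator is positive wherever f is defined, so f'(x) = 0 ⇔ -4*x^2 + 10*x + 28 = 0.
  Factor: -4*x^2 + 10*x + 28 = -2*(2*x^2 - 5*x - 14); 2*x^2 - 5*x - 14 = 0 has no rational roots; quadratic formula: x = (5 ± √137)/4.
  ⇒ x = 5/4 - sqrt(137)/4 ≈ -1.6762, 5/4 + sqrt(137)/4 ≈ 4.1762

f''(x) = 2*(4*x^2*(4*x - 5) + (5 - 12*x)*(x^2 + 7))/(x^2 + 7)^3
Second-derivative test at each critical point:
  f''(-1.6762) = 0.2433 > 0 → local minimum
  f''(4.1762) = -0.0392 < 0 → local maximum

Critical points: x = 5/4 - sqrt(137)/4 ≈ -1.6762 (local minimum); x = 5/4 + sqrt(137)/4 ≈ 4.1762 (local maximum)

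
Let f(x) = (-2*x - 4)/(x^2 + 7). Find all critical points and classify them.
f'(x) = 2*(-x^2 + 2*x*(x + 2) - 7)/(x^2 + 7)^2

Solve f'(x) = 0:
  f'(x) = 2*(x^2 + 4*x - 7)/(x^2 + 7)^2; the denominator is positive wherever f is defined, so f'(x) = 0 ⇔ 2*x^2 + 8*x - 14 = 0.
  Factor: 2*x^2 + 8*x - 14 = 2*(x^2 + 4*x - 7); x^2 + 4*x - 7 = 0 has no rational roots; quadratic formula: x = (-4 ± √44)/2.
  ⇒ x = -sqrt(11) - 2 ≈ -5.3166, -2 + sqrt(11) ≈ 1.3166

f''(x) = 4*(-4*x^2*(x + 2) + (3*x + 2)*(x^2 + 7))/(x^2 + 7)^3
Second-derivative test at each critical point:
  f''(-5.3166) = -0.0107 < 0 → local maximum
  f''(1.3166) = 0.1739 > 0 → local minimum

Critical points: x = -sqrt(11) - 2 ≈ -5.3166 (local maximum); x = -2 + sqrt(11) ≈ 1.3166 (local minimum)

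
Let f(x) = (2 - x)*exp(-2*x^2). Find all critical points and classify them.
f'(x) = (4*x*(x - 2) - 1)*exp(-2*x^2)

Solve f'(x) = 0:
  f'(x) = (4*x^2 - 8*x - 1)·exp(-2*x^2) and exp(-2*x^2) > 0 for every x, so f'(x) = 0 ⇔ 4*x^2 - 8*x - 1 = 0.
  4*x^2 - 8*x - 1 = 0 has no rational roots; quadratic formula: x = (8 ± √80)/8.
  ⇒ x = 1 - sqrt(5)/2 ≈ -0.1180, 1 + sqrt(5)/2 ≈ 2.1180

f''(x) = 4*(4*x^2*(2 - x) + 3*x - 2)*exp(-2*x^2)
Second-derivative test at each critical point:
  f''(-0.1180) = -8.6985 < 0 → local maximum
  f''(2.1180) = 0.0011 > 0 → local minimum

Critical points: x = 1 - sqrt(5)/2 ≈ -0.1180 (local maximum); x = 1 + sqrt(5)/2 ≈ 2.1180 (local minimum)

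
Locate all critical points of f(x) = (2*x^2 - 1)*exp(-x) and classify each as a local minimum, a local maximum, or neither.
f'(x) = (-2*x^2 + 4*x + 1)*exp(-x)

Solve f'(x) = 0:
  f'(x) = (-2*x^2 + 4*x + 1)·exp(-x) and exp(-x) > 0 for every x, so f'(x) = 0 ⇔ -2*x^2 + 4*x + 1 = 0.
  2*x^2 - 4*x - 1 = 0 has no rational roots; quadratic formula: x = (4 ± √24)/4.
  ⇒ x = 1 - sqrt(6)/2 ≈ -0.2247, 1 + sqrt(6)/2 ≈ 2.2247

f''(x) = (2*x^2 - 8*x + 3)*exp(-x)
Second-derivative test at each critical point:
  f''(-0.2247) = 6.1335 > 0 → local minimum
  f''(2.2247) = -0.5296 < 0 → local maximum

Critical points: x = 1 - sqrt(6)/2 ≈ -0.2247 (local minimum); x = 1 + sqrt(6)/2 ≈ 2.2247 (local maximum)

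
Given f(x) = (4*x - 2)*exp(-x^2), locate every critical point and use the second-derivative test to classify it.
f'(x) = 4*(-x*(2*x - 1) + 1)*exp(-x^2)

Solve f'(x) = 0:
  f'(x) = (-8*x^2 + 4*x + 4)·exp(-x^2) and exp(-x^2) > 0 for every x, so f'(x) = 0 ⇔ -8*x^2 + 4*x + 4 = 0.
  Factor: -8*x^2 + 4*x + 4 = -4*(x - 1)*(2*x + 1) = 0.
  ⇒ x = -1/2, 1

f''(x) = 4*(2*x^2*(2*x - 1) - 6*x + 1)*exp(-x^2)
Second-derivative test at each critical point:
  f''(-1/2) = 9.3456 > 0 → local minimum
  f''(1) = -4.4146 < 0 → local maximum

Critical points: x = -1/2 (local minimum); x = 1 (local maximum)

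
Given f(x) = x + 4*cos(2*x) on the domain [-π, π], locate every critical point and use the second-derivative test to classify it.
f'(x) = 1 - 8*sin(2*x)

Solve f'(x) = 0 on [-π, π]:
  f'(x) = 0 ⇔ sin(2*x) = 1/8, i.e. 2*x = arcsin(1/8) + 2nπ or 2*x = π − arcsin(1/8) + 2nπ; keep the solutions lying in [-π, π].
  ⇒ x = -pi + asin(1/8)/2 ≈ -3.0789, -pi/2 - asin(1/8)/2 ≈ -1.6335, asin(1/8)/2 ≈ 0.0627, -asin(1/8)/2 + pi/2 ≈ 1.5081

f''(x) = -16*cos(2*x)
Second-derivative test at each critical point:
  f''(-3.0789) = -15.8745 < 0 → local maximum
  f''(-1.6335) = 15.8745 > 0 → local minimum
  f''(0.0627) = -15.8745 < 0 → local maximum
  f''(1.5081) = 15.8745 > 0 → local minimum

Critical points: x = -pi + asin(1/8)/2 ≈ -3.0789 (local maximum); x = -pi/2 - asin(1/8)/2 ≈ -1.6335 (local minimum); x = asin(1/8)/2 ≈ 0.0627 (local maximum); x = -asin(1/8)/2 + pi/2 ≈ 1.5081 (local minimum)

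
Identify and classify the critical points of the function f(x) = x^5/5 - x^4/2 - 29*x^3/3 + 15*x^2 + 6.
f'(x) = x*(x^3 - 2*x^2 - 29*x + 30)

Solve f'(x) = 0:
  Factor: x^4 - 2*x^3 - 29*x^2 + 30*x = x*(x - 6)*(x - 1)*(x + 5) = 0.
  ⇒ x = -5, 0, 1, 6

f''(x) = 4*x^3 - 6*x^2 - 58*x + 30
Second-derivative test at each critical point:
  f''(-5) = -330 < 0 → local maximum
  f''(0) = 30 > 0 → local minimum
  f''(1) = -30 < 0 → local maximum
  f''(6) = 330 > 0 → local minimum

Critical points: x = -5 (local maximum); x = 0 (local minimum); x = 1 (local maximum); x = 6 (local minimum)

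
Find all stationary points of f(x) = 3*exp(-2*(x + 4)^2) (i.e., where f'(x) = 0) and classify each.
f'(x) = 12*(-x - 4)*exp(-2*(x + 4)^2)

Solve f'(x) = 0:
  f'(x) = (-12*x - 48)·exp(-2*(x + 4)^2) and exp(-2*(x + 4)^2) > 0 for every x, so f'(x) = 0 ⇔ -12*x - 48 = 0.
  Factor: -12*x - 48 = -12*(x + 4) = 0.
  ⇒ x = -4

f''(x) = 12*(4*(x + 4)^2 - 1)*exp(-2*(x + 4)^2)
Second-derivative test at each critical point:
  f''(-4) = -12 < 0 → local maximum

Critical points: x = -4 (local maximum)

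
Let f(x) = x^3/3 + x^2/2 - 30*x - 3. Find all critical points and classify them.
f'(x) = x^2 + x - 30

Solve f'(x) = 0:
  Factor: x^2 + x - 30 = (x - 5)*(x + 6) = 0.
  ⇒ x = -6, 5

f''(x) = 2*x + 1
Second-derivative test at each critical point:
  f''(-6) = -11 < 0 → local maximum
  f''(5) = 11 > 0 → local minimum

Critical points: x = -6 (local maximum); x = 5 (local minimum)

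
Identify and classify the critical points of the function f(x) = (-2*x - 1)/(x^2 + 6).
f'(x) = 2*(x^2 + x - 6)/(x^4 + 12*x^2 + 36)

Solve f'(x) = 0:
  f'(x) = 2*(x - 2)*(x + 3)/(x^2 + 6)^2; the denominator is positive wherever f is defined, so f'(x) = 0 ⇔ 2*x^2 + 2*x - 12 = 0.
  Factor: 2*x^2 + 2*x - 12 = 2*(x - 2)*(x + 3) = 0.
  ⇒ x = -3, 2

f''(x) = 2*(-4*x^2*(2*x + 1) + (6*x + 1)*(x^2 + 6))/(x^2 + 6)^3
Second-derivative test at each critical point:
  f''(-3) = -2/45 < 0 → local maximum
  f''(2) = 1/10 > 0 → local minimum

Critical points: x = -3 (local maximum); x = 2 (local minimum)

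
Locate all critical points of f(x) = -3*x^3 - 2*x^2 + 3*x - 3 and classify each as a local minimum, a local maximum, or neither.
f'(x) = -9*x^2 - 4*x + 3

Solve f'(x) = 0:
  9*x^2 + 4*x - 3 = 0 has no rational roots; quadratic formula: x = (-4 ± √124)/18.
  ⇒ x = -sqrt(31)/9 - 2/9 ≈ -0.8409, -2/9 + sqrt(31)/9 ≈ 0.3964

f''(x) = -18*x - 4
Second-derivative test at each critical point:
  f''(-0.8409) = 11.1355 > 0 → local minimum
  f''(0.3964) = -11.1355 < 0 → local maximum

Critical points: x = -sqrt(31)/9 - 2/9 ≈ -0.8409 (local minimum); x = -2/9 + sqrt(31)/9 ≈ 0.3964 (local maximum)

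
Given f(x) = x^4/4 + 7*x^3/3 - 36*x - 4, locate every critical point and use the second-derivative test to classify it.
f'(x) = x^3 + 7*x^2 - 36

Solve f'(x) = 0:
  Factor: x^3 + 7*x^2 - 36 = (x - 2)*(x + 3)*(x + 6) = 0.
  ⇒ x = -6, -3, 2

f''(x) = x*(3*x + 14)
Second-derivative test at each critical point:
  f''(-6) = 24 > 0 → local minimum
  f''(-3) = -15 < 0 → local maximum
  f''(2) = 40 > 0 → local minimum

Critical points: x = -6 (local minimum); x = -3 (local maximum); x = 2 (local minimum)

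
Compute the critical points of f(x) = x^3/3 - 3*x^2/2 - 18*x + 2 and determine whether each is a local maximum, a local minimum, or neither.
f'(x) = x^2 - 3*x - 18

Solve f'(x) = 0:
  Factor: x^2 - 3*x - 18 = (x - 6)*(x + 3) = 0.
  ⇒ x = -3, 6

f''(x) = 2*x - 3
Second-derivative test at each critical point:
  f''(-3) = -9 < 0 → local maximum
  f''(6) = 9 > 0 → local minimum

Critical points: x = -3 (local maximum); x = 6 (local minimum)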